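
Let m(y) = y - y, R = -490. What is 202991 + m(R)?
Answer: 202991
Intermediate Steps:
m(y) = 0
202991 + m(R) = 202991 + 0 = 202991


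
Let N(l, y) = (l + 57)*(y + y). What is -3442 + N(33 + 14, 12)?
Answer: -946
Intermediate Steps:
N(l, y) = 2*y*(57 + l) (N(l, y) = (57 + l)*(2*y) = 2*y*(57 + l))
-3442 + N(33 + 14, 12) = -3442 + 2*12*(57 + (33 + 14)) = -3442 + 2*12*(57 + 47) = -3442 + 2*12*104 = -3442 + 2496 = -946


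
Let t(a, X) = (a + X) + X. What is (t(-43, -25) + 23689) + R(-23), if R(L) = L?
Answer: 23573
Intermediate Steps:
t(a, X) = a + 2*X (t(a, X) = (X + a) + X = a + 2*X)
(t(-43, -25) + 23689) + R(-23) = ((-43 + 2*(-25)) + 23689) - 23 = ((-43 - 50) + 23689) - 23 = (-93 + 23689) - 23 = 23596 - 23 = 23573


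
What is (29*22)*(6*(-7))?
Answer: -26796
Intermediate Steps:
(29*22)*(6*(-7)) = 638*(-42) = -26796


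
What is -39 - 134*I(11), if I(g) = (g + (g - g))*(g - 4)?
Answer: -10357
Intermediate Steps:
I(g) = g*(-4 + g) (I(g) = (g + 0)*(-4 + g) = g*(-4 + g))
-39 - 134*I(11) = -39 - 1474*(-4 + 11) = -39 - 1474*7 = -39 - 134*77 = -39 - 10318 = -10357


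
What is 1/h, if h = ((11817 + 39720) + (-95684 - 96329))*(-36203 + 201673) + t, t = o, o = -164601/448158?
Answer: -149386/3472412395930787 ≈ -4.3021e-11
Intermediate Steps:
o = -54867/149386 (o = -164601*1/448158 = -54867/149386 ≈ -0.36728)
t = -54867/149386 ≈ -0.36728
h = -3472412395930787/149386 (h = ((11817 + 39720) + (-95684 - 96329))*(-36203 + 201673) - 54867/149386 = (51537 - 192013)*165470 - 54867/149386 = -140476*165470 - 54867/149386 = -23244563720 - 54867/149386 = -3472412395930787/149386 ≈ -2.3245e+10)
1/h = 1/(-3472412395930787/149386) = -149386/3472412395930787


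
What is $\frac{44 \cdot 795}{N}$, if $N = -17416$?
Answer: $- \frac{8745}{4354} \approx -2.0085$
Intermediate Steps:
$\frac{44 \cdot 795}{N} = \frac{44 \cdot 795}{-17416} = 34980 \left(- \frac{1}{17416}\right) = - \frac{8745}{4354}$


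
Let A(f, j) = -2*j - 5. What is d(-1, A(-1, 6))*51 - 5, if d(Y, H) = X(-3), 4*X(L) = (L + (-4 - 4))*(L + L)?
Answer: 1673/2 ≈ 836.50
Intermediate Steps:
X(L) = L*(-8 + L)/2 (X(L) = ((L + (-4 - 4))*(L + L))/4 = ((L - 8)*(2*L))/4 = ((-8 + L)*(2*L))/4 = (2*L*(-8 + L))/4 = L*(-8 + L)/2)
A(f, j) = -5 - 2*j
d(Y, H) = 33/2 (d(Y, H) = (½)*(-3)*(-8 - 3) = (½)*(-3)*(-11) = 33/2)
d(-1, A(-1, 6))*51 - 5 = (33/2)*51 - 5 = 1683/2 - 5 = 1673/2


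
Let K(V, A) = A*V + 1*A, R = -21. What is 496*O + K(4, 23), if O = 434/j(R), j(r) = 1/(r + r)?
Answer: -9040973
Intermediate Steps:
K(V, A) = A + A*V (K(V, A) = A*V + A = A + A*V)
j(r) = 1/(2*r)
O = -18228 (O = 434/(((½)/(-21))) = 434/(((½)*(-1/21))) = 434/(-1/42) = 434*(-42) = -18228)
496*O + K(4, 23) = 496*(-18228) + 23*(1 + 4) = -9041088 + 23*5 = -9041088 + 115 = -9040973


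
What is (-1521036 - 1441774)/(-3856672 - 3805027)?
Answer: 2962810/7661699 ≈ 0.38670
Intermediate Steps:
(-1521036 - 1441774)/(-3856672 - 3805027) = -2962810/(-7661699) = -2962810*(-1/7661699) = 2962810/7661699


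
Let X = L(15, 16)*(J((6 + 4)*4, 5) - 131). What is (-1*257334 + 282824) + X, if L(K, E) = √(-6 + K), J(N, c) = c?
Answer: 25112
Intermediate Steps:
X = -378 (X = √(-6 + 15)*(5 - 131) = √9*(-126) = 3*(-126) = -378)
(-1*257334 + 282824) + X = (-1*257334 + 282824) - 378 = (-257334 + 282824) - 378 = 25490 - 378 = 25112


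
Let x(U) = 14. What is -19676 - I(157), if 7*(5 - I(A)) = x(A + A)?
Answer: -19679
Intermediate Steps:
I(A) = 3 (I(A) = 5 - 1/7*14 = 5 - 2 = 3)
-19676 - I(157) = -19676 - 1*3 = -19676 - 3 = -19679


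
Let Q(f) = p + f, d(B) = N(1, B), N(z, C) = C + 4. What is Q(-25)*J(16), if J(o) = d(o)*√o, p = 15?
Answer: -800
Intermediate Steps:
N(z, C) = 4 + C
d(B) = 4 + B
Q(f) = 15 + f
J(o) = √o*(4 + o) (J(o) = (4 + o)*√o = √o*(4 + o))
Q(-25)*J(16) = (15 - 25)*(√16*(4 + 16)) = -40*20 = -10*80 = -800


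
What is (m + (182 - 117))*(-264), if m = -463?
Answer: 105072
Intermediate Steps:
(m + (182 - 117))*(-264) = (-463 + (182 - 117))*(-264) = (-463 + 65)*(-264) = -398*(-264) = 105072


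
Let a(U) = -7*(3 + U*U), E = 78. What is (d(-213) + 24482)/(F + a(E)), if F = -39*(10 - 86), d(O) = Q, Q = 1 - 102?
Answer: -2709/4405 ≈ -0.61498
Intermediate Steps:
Q = -101
a(U) = -21 - 7*U² (a(U) = -7*(3 + U²) = -21 - 7*U²)
d(O) = -101
F = 2964 (F = -39*(-76) = 2964)
(d(-213) + 24482)/(F + a(E)) = (-101 + 24482)/(2964 + (-21 - 7*78²)) = 24381/(2964 + (-21 - 7*6084)) = 24381/(2964 + (-21 - 42588)) = 24381/(2964 - 42609) = 24381/(-39645) = 24381*(-1/39645) = -2709/4405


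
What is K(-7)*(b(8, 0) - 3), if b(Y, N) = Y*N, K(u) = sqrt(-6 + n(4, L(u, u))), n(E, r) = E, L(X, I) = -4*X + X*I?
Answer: -3*I*sqrt(2) ≈ -4.2426*I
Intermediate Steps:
L(X, I) = -4*X + I*X
K(u) = I*sqrt(2) (K(u) = sqrt(-6 + 4) = sqrt(-2) = I*sqrt(2))
b(Y, N) = N*Y
K(-7)*(b(8, 0) - 3) = (I*sqrt(2))*(0*8 - 3) = (I*sqrt(2))*(0 - 3) = (I*sqrt(2))*(-3) = -3*I*sqrt(2)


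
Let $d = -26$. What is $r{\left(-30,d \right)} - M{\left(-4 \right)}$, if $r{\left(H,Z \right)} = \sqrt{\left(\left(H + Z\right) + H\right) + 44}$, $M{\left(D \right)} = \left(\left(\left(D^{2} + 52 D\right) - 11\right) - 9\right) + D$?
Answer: $216 + i \sqrt{42} \approx 216.0 + 6.4807 i$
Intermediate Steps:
$M{\left(D \right)} = -20 + D^{2} + 53 D$ ($M{\left(D \right)} = \left(\left(-11 + D^{2} + 52 D\right) - 9\right) + D = \left(-20 + D^{2} + 52 D\right) + D = -20 + D^{2} + 53 D$)
$r{\left(H,Z \right)} = \sqrt{44 + Z + 2 H}$ ($r{\left(H,Z \right)} = \sqrt{\left(Z + 2 H\right) + 44} = \sqrt{44 + Z + 2 H}$)
$r{\left(-30,d \right)} - M{\left(-4 \right)} = \sqrt{44 - 26 + 2 \left(-30\right)} - \left(-20 + \left(-4\right)^{2} + 53 \left(-4\right)\right) = \sqrt{44 - 26 - 60} - \left(-20 + 16 - 212\right) = \sqrt{-42} - -216 = i \sqrt{42} + 216 = 216 + i \sqrt{42}$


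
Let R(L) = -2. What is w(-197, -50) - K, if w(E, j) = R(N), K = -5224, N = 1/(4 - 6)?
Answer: 5222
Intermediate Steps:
N = -1/2 (N = 1/(-2) = -1/2 ≈ -0.50000)
w(E, j) = -2
w(-197, -50) - K = -2 - 1*(-5224) = -2 + 5224 = 5222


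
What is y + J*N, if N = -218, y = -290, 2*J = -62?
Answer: 6468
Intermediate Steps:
J = -31 (J = (½)*(-62) = -31)
y + J*N = -290 - 31*(-218) = -290 + 6758 = 6468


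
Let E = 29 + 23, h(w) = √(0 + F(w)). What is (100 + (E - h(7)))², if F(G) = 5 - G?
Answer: (152 - I*√2)² ≈ 23102.0 - 429.9*I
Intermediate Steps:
h(w) = √(5 - w) (h(w) = √(0 + (5 - w)) = √(5 - w))
E = 52
(100 + (E - h(7)))² = (100 + (52 - √(5 - 1*7)))² = (100 + (52 - √(5 - 7)))² = (100 + (52 - √(-2)))² = (100 + (52 - I*√2))² = (152 - I*√2)²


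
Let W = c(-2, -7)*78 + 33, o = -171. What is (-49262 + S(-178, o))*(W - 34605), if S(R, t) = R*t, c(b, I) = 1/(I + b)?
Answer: 1952839408/3 ≈ 6.5095e+8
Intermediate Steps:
W = 73/3 (W = 78/(-7 - 2) + 33 = 78/(-9) + 33 = -⅑*78 + 33 = -26/3 + 33 = 73/3 ≈ 24.333)
(-49262 + S(-178, o))*(W - 34605) = (-49262 - 178*(-171))*(73/3 - 34605) = (-49262 + 30438)*(-103742/3) = -18824*(-103742/3) = 1952839408/3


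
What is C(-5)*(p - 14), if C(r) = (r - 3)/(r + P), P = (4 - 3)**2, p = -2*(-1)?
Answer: -24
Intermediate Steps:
p = 2
P = 1 (P = 1**2 = 1)
C(r) = (-3 + r)/(1 + r) (C(r) = (r - 3)/(r + 1) = (-3 + r)/(1 + r))
C(-5)*(p - 14) = ((-3 - 5)/(1 - 5))*(2 - 14) = (-8/(-4))*(-12) = -1/4*(-8)*(-12) = 2*(-12) = -24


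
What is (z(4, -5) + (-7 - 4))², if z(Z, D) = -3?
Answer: 196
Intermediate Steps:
(z(4, -5) + (-7 - 4))² = (-3 + (-7 - 4))² = (-3 - 11)² = (-14)² = 196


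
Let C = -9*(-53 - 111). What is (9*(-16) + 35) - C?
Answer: -1585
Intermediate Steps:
C = 1476 (C = -9*(-164) = 1476)
(9*(-16) + 35) - C = (9*(-16) + 35) - 1*1476 = (-144 + 35) - 1476 = -109 - 1476 = -1585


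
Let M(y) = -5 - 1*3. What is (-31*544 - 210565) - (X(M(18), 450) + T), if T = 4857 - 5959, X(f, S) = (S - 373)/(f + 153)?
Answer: -32817492/145 ≈ -2.2633e+5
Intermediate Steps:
M(y) = -8 (M(y) = -5 - 3 = -8)
X(f, S) = (-373 + S)/(153 + f)
T = -1102
(-31*544 - 210565) - (X(M(18), 450) + T) = (-31*544 - 210565) - ((-373 + 450)/(153 - 8) - 1102) = (-16864 - 210565) - (77/145 - 1102) = -227429 - ((1/145)*77 - 1102) = -227429 - (77/145 - 1102) = -227429 - 1*(-159713/145) = -227429 + 159713/145 = -32817492/145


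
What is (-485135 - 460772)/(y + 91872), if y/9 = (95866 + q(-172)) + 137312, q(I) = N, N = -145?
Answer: -945907/2189169 ≈ -0.43209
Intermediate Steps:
q(I) = -145
y = 2097297 (y = 9*((95866 - 145) + 137312) = 9*(95721 + 137312) = 9*233033 = 2097297)
(-485135 - 460772)/(y + 91872) = (-485135 - 460772)/(2097297 + 91872) = -945907/2189169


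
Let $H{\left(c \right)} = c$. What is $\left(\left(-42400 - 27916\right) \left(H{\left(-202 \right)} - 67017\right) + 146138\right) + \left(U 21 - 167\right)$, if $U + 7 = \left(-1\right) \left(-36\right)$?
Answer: $4726717784$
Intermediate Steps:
$U = 29$ ($U = -7 - -36 = -7 + 36 = 29$)
$\left(\left(-42400 - 27916\right) \left(H{\left(-202 \right)} - 67017\right) + 146138\right) + \left(U 21 - 167\right) = \left(\left(-42400 - 27916\right) \left(-202 - 67017\right) + 146138\right) + \left(29 \cdot 21 - 167\right) = \left(\left(-70316\right) \left(-67219\right) + 146138\right) + \left(609 - 167\right) = \left(4726571204 + 146138\right) + 442 = 4726717342 + 442 = 4726717784$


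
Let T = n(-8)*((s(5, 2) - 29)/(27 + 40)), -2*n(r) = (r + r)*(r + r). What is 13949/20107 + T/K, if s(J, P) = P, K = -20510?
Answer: 9549403769/13815218095 ≈ 0.69122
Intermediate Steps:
n(r) = -2*r**2 (n(r) = -(r + r)*(r + r)/2 = -2*r*2*r/2 = -2*r**2)
T = 3456/67 (T = (-2*(-8)**2)*((2 - 29)/(27 + 40)) = (-2*64)*(-27/67) = -(-3456)/67 = -128*(-27/67) = 3456/67 ≈ 51.582)
13949/20107 + T/K = 13949/20107 + (3456/67)/(-20510) = 13949*(1/20107) + (3456/67)*(-1/20510) = 13949/20107 - 1728/687085 = 9549403769/13815218095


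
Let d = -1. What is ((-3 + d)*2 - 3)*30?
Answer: -330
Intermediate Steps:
((-3 + d)*2 - 3)*30 = ((-3 - 1)*2 - 3)*30 = (-4*2 - 3)*30 = (-8 - 3)*30 = -11*30 = -330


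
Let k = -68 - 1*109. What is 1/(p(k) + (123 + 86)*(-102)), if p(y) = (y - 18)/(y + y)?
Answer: -118/2515459 ≈ -4.6910e-5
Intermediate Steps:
k = -177 (k = -68 - 109 = -177)
p(y) = (-18 + y)/(2*y) (p(y) = (-18 + y)/((2*y)) = (-18 + y)*(1/(2*y)) = (-18 + y)/(2*y))
1/(p(k) + (123 + 86)*(-102)) = 1/((½)*(-18 - 177)/(-177) + (123 + 86)*(-102)) = 1/((½)*(-1/177)*(-195) + 209*(-102)) = 1/(65/118 - 21318) = 1/(-2515459/118) = -118/2515459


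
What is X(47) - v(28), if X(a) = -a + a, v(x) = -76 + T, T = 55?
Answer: 21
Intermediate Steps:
v(x) = -21 (v(x) = -76 + 55 = -21)
X(a) = 0
X(47) - v(28) = 0 - 1*(-21) = 0 + 21 = 21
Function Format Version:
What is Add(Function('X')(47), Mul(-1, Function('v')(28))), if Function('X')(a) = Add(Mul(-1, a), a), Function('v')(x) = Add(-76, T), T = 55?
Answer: 21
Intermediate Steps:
Function('v')(x) = -21 (Function('v')(x) = Add(-76, 55) = -21)
Function('X')(a) = 0
Add(Function('X')(47), Mul(-1, Function('v')(28))) = Add(0, Mul(-1, -21)) = Add(0, 21) = 21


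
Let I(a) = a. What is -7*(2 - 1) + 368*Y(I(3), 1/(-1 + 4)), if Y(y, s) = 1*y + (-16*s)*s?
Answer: 3985/9 ≈ 442.78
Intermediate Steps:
Y(y, s) = y - 16*s²
-7*(2 - 1) + 368*Y(I(3), 1/(-1 + 4)) = -7*(2 - 1) + 368*(3 - 16/(-1 + 4)²) = -7*1 + 368*(3 - 16*(1/3)²) = -7 + 368*(3 - 16*(⅓)²) = -7 + 368*(3 - 16*⅑) = -7 + 368*(3 - 16/9) = -7 + 368*(11/9) = -7 + 4048/9 = 3985/9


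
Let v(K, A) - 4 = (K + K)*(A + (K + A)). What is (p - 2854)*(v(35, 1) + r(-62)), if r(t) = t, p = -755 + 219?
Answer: -8583480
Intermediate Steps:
p = -536
v(K, A) = 4 + 2*K*(K + 2*A) (v(K, A) = 4 + (K + K)*(A + (K + A)) = 4 + (2*K)*(A + (A + K)) = 4 + (2*K)*(K + 2*A) = 4 + 2*K*(K + 2*A))
(p - 2854)*(v(35, 1) + r(-62)) = (-536 - 2854)*((4 + 2*35**2 + 4*1*35) - 62) = -3390*((4 + 2*1225 + 140) - 62) = -3390*((4 + 2450 + 140) - 62) = -3390*(2594 - 62) = -3390*2532 = -8583480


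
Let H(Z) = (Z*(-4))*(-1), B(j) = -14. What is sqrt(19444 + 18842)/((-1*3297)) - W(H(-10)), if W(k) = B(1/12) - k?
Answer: -26 - sqrt(4254)/1099 ≈ -26.059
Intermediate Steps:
H(Z) = 4*Z (H(Z) = -4*Z*(-1) = 4*Z)
W(k) = -14 - k
sqrt(19444 + 18842)/((-1*3297)) - W(H(-10)) = sqrt(19444 + 18842)/((-1*3297)) - (-14 - 4*(-10)) = sqrt(38286)/(-3297) - (-14 - 1*(-40)) = (3*sqrt(4254))*(-1/3297) - (-14 + 40) = -sqrt(4254)/1099 - 1*26 = -sqrt(4254)/1099 - 26 = -26 - sqrt(4254)/1099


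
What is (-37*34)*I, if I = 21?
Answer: -26418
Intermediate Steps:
(-37*34)*I = -37*34*21 = -1258*21 = -26418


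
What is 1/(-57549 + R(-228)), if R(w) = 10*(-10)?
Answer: -1/57649 ≈ -1.7346e-5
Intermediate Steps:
R(w) = -100
1/(-57549 + R(-228)) = 1/(-57549 - 100) = 1/(-57649) = -1/57649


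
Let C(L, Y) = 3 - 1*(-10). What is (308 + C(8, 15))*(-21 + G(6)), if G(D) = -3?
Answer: -7704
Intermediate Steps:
C(L, Y) = 13 (C(L, Y) = 3 + 10 = 13)
(308 + C(8, 15))*(-21 + G(6)) = (308 + 13)*(-21 - 3) = 321*(-24) = -7704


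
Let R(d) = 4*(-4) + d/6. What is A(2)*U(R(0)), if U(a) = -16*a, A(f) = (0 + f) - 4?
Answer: -512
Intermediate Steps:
A(f) = -4 + f (A(f) = f - 4 = -4 + f)
R(d) = -16 + d/6 (R(d) = -16 + d*(1/6) = -16 + d/6)
A(2)*U(R(0)) = (-4 + 2)*(-16*(-16 + (1/6)*0)) = -(-32)*(-16 + 0) = -(-32)*(-16) = -2*256 = -512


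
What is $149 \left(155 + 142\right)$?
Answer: $44253$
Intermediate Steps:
$149 \left(155 + 142\right) = 149 \cdot 297 = 44253$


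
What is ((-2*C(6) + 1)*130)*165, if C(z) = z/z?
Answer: -21450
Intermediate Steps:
C(z) = 1
((-2*C(6) + 1)*130)*165 = ((-2*1 + 1)*130)*165 = ((-2 + 1)*130)*165 = -1*130*165 = -130*165 = -21450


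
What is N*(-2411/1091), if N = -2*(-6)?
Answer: -28932/1091 ≈ -26.519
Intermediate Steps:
N = 12
N*(-2411/1091) = 12*(-2411/1091) = -28932/1091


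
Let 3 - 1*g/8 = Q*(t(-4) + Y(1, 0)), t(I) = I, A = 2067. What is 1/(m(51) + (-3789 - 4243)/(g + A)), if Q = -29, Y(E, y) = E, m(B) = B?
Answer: 1395/63113 ≈ 0.022103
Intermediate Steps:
g = -672 (g = 24 - (-232)*(-4 + 1) = 24 - (-232)*(-3) = 24 - 8*87 = 24 - 696 = -672)
1/(m(51) + (-3789 - 4243)/(g + A)) = 1/(51 + (-3789 - 4243)/(-672 + 2067)) = 1/(51 - 8032/1395) = 1/(63113/1395) = 1395/63113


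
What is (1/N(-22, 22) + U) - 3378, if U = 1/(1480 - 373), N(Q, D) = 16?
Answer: -59830013/17712 ≈ -3377.9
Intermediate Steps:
U = 1/1107 ≈ 0.00090334
(1/N(-22, 22) + U) - 3378 = (1/16 + 1/1107) - 3378 = 1123/17712 - 3378 = -59830013/17712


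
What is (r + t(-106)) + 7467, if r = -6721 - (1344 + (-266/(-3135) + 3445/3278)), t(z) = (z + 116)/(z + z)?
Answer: -70976218/118455 ≈ -599.18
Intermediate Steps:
t(z) = (116 + z)/(2*z) (t(z) = (116 + z)/((2*z)) = (116 + z)*(1/(2*z)) = (116 + z)/(2*z))
r = -36055627/4470 (r = -6721 - (1344 + (-266*(-1/3135) + 3445*(1/3278))) = -6721 - (1344 + (14/165 + 3445/3278)) = -6721 - (1344 + 5077/4470) = -6721 - 1*6012757/4470 = -6721 - 6012757/4470 = -36055627/4470 ≈ -8066.1)
(r + t(-106)) + 7467 = (-36055627/4470 + (½)*(116 - 106)/(-106)) + 7467 = (-36055627/4470 + (½)*(-1/106)*10) + 7467 = (-36055627/4470 - 5/106) + 7467 = -955479703/118455 + 7467 = -70976218/118455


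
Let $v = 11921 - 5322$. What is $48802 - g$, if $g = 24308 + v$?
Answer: $17895$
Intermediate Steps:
$v = 6599$
$g = 30907$ ($g = 24308 + 6599 = 30907$)
$48802 - g = 48802 - 30907 = 17895$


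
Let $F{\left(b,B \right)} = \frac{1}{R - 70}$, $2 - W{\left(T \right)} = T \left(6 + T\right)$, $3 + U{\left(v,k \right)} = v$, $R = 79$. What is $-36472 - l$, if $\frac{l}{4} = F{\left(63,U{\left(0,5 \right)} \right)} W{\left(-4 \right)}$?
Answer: $- \frac{328288}{9} \approx -36476.0$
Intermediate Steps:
$U{\left(v,k \right)} = -3 + v$
$W{\left(T \right)} = 2 - T \left(6 + T\right)$
$F{\left(b,B \right)} = \frac{1}{9}$ ($F{\left(b,B \right)} = \frac{1}{79 - 70} = \frac{1}{9}$)
$l = \frac{40}{9}$ ($l = 4 \frac{2 - \left(-4\right)^{2} - -24}{9} = 4 \frac{2 - 16 + 24}{9} = 4 \cdot \frac{1}{9} \cdot 10 = 4 \cdot \frac{10}{9} = \frac{40}{9} \approx 4.4444$)
$-36472 - l = -36472 - \frac{40}{9} = - \frac{328288}{9}$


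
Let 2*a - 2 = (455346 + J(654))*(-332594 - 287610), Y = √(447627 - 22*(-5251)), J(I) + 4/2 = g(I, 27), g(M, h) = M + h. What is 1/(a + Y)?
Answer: -141414264549/19997994217934557610252 - √563149/19997994217934557610252 ≈ -7.0714e-12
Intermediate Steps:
J(I) = 25 + I (J(I) = -2 + (I + 27) = -2 + (27 + I) = 25 + I)
Y = √563149 (Y = √(447627 + 115522) = √563149 ≈ 750.43)
a = -141414264549 (a = 1 + ((455346 + (25 + 654))*(-332594 - 287610))/2 = 1 + ((455346 + 679)*(-620204))/2 = 1 + (456025*(-620204))/2 = 1 + (½)*(-282828529100) = 1 - 141414264550 = -141414264549)
1/(a + Y) = 1/(-141414264549 + √563149)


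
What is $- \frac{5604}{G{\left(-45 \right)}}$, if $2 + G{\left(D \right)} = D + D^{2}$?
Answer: $- \frac{2802}{989} \approx -2.8332$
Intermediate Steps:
$G{\left(D \right)} = -2 + D + D^{2}$ ($G{\left(D \right)} = -2 + \left(D + D^{2}\right) = -2 + D + D^{2}$)
$- \frac{5604}{G{\left(-45 \right)}} = - \frac{5604}{-2 - 45 + \left(-45\right)^{2}} = - \frac{5604}{-2 - 45 + 2025} = - \frac{5604}{1978} = \left(-5604\right) \frac{1}{1978} = - \frac{2802}{989}$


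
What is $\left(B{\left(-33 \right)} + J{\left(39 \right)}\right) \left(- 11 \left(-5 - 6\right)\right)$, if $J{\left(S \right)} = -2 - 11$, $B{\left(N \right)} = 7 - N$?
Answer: $3267$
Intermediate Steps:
$J{\left(S \right)} = -13$
$\left(B{\left(-33 \right)} + J{\left(39 \right)}\right) \left(- 11 \left(-5 - 6\right)\right) = \left(\left(7 - -33\right) - 13\right) \left(- 11 \left(-5 - 6\right)\right) = \left(\left(7 + 33\right) - 13\right) \left(\left(-11\right) \left(-11\right)\right) = \left(40 - 13\right) 121 = 27 \cdot 121 = 3267$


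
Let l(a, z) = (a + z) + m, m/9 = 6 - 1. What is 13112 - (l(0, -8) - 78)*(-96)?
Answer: 9176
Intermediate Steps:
m = 45 (m = 9*(6 - 1) = 9*5 = 45)
l(a, z) = 45 + a + z (l(a, z) = (a + z) + 45 = 45 + a + z)
13112 - (l(0, -8) - 78)*(-96) = 13112 - ((45 + 0 - 8) - 78)*(-96) = 13112 - (37 - 78)*(-96) = 13112 - (-41)*(-96) = 13112 - 1*3936 = 13112 - 3936 = 9176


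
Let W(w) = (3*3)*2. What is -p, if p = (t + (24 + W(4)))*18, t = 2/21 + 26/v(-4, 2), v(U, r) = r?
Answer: -6942/7 ≈ -991.71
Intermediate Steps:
W(w) = 18 (W(w) = 9*2 = 18)
t = 275/21 (t = 2/21 + 26/2 = 2*(1/21) + 26*(½) = 2/21 + 13 = 275/21 ≈ 13.095)
p = 6942/7 (p = (275/21 + (24 + 18))*18 = (275/21 + 42)*18 = (1157/21)*18 = 6942/7 ≈ 991.71)
-p = -1*6942/7 = -6942/7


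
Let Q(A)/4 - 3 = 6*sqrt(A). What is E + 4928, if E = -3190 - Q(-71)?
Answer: 1726 - 24*I*sqrt(71) ≈ 1726.0 - 202.23*I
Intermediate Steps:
Q(A) = 12 + 24*sqrt(A) (Q(A) = 12 + 4*(6*sqrt(A)) = 12 + 24*sqrt(A))
E = -3202 - 24*I*sqrt(71) (E = -3190 - (12 + 24*sqrt(-71)) = -3190 - (12 + 24*(I*sqrt(71))) = -3190 - (12 + 24*I*sqrt(71)) = -3190 + (-12 - 24*I*sqrt(71)) = -3202 - 24*I*sqrt(71) ≈ -3202.0 - 202.23*I)
E + 4928 = (-3202 - 24*I*sqrt(71)) + 4928 = 1726 - 24*I*sqrt(71)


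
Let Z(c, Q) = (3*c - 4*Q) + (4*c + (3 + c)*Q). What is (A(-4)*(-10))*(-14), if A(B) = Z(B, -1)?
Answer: -3220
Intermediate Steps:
Z(c, Q) = -4*Q + 7*c + Q*(3 + c) (Z(c, Q) = (-4*Q + 3*c) + (4*c + Q*(3 + c)) = -4*Q + 7*c + Q*(3 + c))
A(B) = 1 + 6*B (A(B) = -1*(-1) + 7*B - B = 1 + 7*B - B = 1 + 6*B)
(A(-4)*(-10))*(-14) = ((1 + 6*(-4))*(-10))*(-14) = ((1 - 24)*(-10))*(-14) = -23*(-10)*(-14) = 230*(-14) = -3220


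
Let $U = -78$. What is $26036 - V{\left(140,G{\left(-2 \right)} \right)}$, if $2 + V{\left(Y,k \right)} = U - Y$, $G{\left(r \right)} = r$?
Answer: $26256$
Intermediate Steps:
$V{\left(Y,k \right)} = -80 - Y$ ($V{\left(Y,k \right)} = -2 - \left(78 + Y\right) = -80 - Y$)
$26036 - V{\left(140,G{\left(-2 \right)} \right)} = 26036 - \left(-80 - 140\right) = 26036 - -220 = 26036 + 220 = 26256$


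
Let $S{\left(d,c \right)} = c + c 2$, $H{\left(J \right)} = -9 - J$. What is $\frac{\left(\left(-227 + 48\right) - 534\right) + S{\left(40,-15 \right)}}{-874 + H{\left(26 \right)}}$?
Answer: $\frac{758}{909} \approx 0.83388$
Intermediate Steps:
$S{\left(d,c \right)} = 3 c$ ($S{\left(d,c \right)} = c + 2 c = 3 c$)
$\frac{\left(\left(-227 + 48\right) - 534\right) + S{\left(40,-15 \right)}}{-874 + H{\left(26 \right)}} = \frac{\left(\left(-227 + 48\right) - 534\right) + 3 \left(-15\right)}{-874 - 35} = \frac{\left(-179 - 534\right) - 45}{-874 - 35} = \frac{-713 - 45}{-874 - 35} = - \frac{758}{-909} = \left(-758\right) \left(- \frac{1}{909}\right) = \frac{758}{909}$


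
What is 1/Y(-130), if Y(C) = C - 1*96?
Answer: -1/226 ≈ -0.0044248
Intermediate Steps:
Y(C) = -96 + C (Y(C) = C - 96 = -96 + C)
1/Y(-130) = 1/(-96 - 130) = 1/(-226) = -1/226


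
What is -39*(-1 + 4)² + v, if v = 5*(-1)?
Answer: -356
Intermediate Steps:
v = -5
-39*(-1 + 4)² + v = -39*(-1 + 4)² - 5 = -39*3² - 5 = -39*9 - 5 = -351 - 5 = -356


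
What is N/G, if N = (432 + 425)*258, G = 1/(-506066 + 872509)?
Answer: 81022745958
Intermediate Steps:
G = 1/366443 ≈ 2.7289e-6
N = 221106 (N = 857*258 = 221106)
N/G = 221106/(1/366443) = 221106*366443 = 81022745958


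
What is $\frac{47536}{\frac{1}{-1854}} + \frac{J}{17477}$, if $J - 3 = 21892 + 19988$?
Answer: $- \frac{1540278448005}{17477} \approx -8.8132 \cdot 10^{7}$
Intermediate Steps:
$J = 41883$ ($J = 3 + \left(21892 + 19988\right) = 3 + 41880 = 41883$)
$\frac{47536}{\frac{1}{-1854}} + \frac{J}{17477} = \frac{47536}{\frac{1}{-1854}} + \frac{41883}{17477} = \frac{47536}{- \frac{1}{1854}} + 41883 \cdot \frac{1}{17477} = 47536 \left(-1854\right) + \frac{41883}{17477} = -88131744 + \frac{41883}{17477} = - \frac{1540278448005}{17477}$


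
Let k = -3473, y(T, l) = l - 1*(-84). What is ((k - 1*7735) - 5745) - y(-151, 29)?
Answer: -17066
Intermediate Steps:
y(T, l) = 84 + l (y(T, l) = l + 84 = 84 + l)
((k - 1*7735) - 5745) - y(-151, 29) = ((-3473 - 1*7735) - 5745) - (84 + 29) = ((-3473 - 7735) - 5745) - 1*113 = (-11208 - 5745) - 113 = -16953 - 113 = -17066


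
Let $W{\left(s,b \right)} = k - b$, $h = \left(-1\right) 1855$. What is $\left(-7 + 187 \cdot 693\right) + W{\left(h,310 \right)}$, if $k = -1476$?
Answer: $127798$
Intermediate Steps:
$h = -1855$
$W{\left(s,b \right)} = -1476 - b$
$\left(-7 + 187 \cdot 693\right) + W{\left(h,310 \right)} = \left(-7 + 187 \cdot 693\right) - 1786 = \left(-7 + 129591\right) - 1786 = 129584 - 1786 = 127798$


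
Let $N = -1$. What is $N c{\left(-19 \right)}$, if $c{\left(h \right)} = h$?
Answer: $19$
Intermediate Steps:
$N c{\left(-19 \right)} = \left(-1\right) \left(-19\right) = 19$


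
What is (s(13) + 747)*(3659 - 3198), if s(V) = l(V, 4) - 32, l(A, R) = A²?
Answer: 407524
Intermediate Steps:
s(V) = -32 + V² (s(V) = V² - 32 = -32 + V²)
(s(13) + 747)*(3659 - 3198) = ((-32 + 13²) + 747)*(3659 - 3198) = ((-32 + 169) + 747)*461 = (137 + 747)*461 = 884*461 = 407524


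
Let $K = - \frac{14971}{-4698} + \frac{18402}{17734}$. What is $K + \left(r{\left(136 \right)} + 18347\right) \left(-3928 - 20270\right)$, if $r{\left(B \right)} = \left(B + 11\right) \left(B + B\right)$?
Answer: $- \frac{58798820444419153}{41657166} \approx -1.4115 \cdot 10^{9}$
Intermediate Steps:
$K = \frac{175974155}{41657166}$ ($K = \left(-14971\right) \left(- \frac{1}{4698}\right) + 18402 \cdot \frac{1}{17734} = \frac{14971}{4698} + \frac{9201}{8867} = \frac{175974155}{41657166} \approx 4.2243$)
$r{\left(B \right)} = 2 B \left(11 + B\right)$ ($r{\left(B \right)} = \left(11 + B\right) 2 B = 2 B \left(11 + B\right)$)
$K + \left(r{\left(136 \right)} + 18347\right) \left(-3928 - 20270\right) = \frac{175974155}{41657166} + \left(2 \cdot 136 \left(11 + 136\right) + 18347\right) \left(-3928 - 20270\right) = \frac{175974155}{41657166} + \left(2 \cdot 136 \cdot 147 + 18347\right) \left(-24198\right) = \frac{175974155}{41657166} + \left(39984 + 18347\right) \left(-24198\right) = \frac{175974155}{41657166} + 58331 \left(-24198\right) = \frac{175974155}{41657166} - 1411493538 = - \frac{58798820444419153}{41657166}$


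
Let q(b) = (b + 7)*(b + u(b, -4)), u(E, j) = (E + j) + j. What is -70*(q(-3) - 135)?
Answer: 13370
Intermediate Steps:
u(E, j) = E + 2*j
q(b) = (-8 + 2*b)*(7 + b) (q(b) = (b + 7)*(b + (b + 2*(-4))) = (7 + b)*(b + (b - 8)) = (7 + b)*(b + (-8 + b)) = (7 + b)*(-8 + 2*b) = (-8 + 2*b)*(7 + b))
-70*(q(-3) - 135) = -70*((-56 + 2*(-3)**2 + 6*(-3)) - 135) = -70*((-56 + 2*9 - 18) - 135) = -70*((-56 + 18 - 18) - 135) = -70*(-56 - 135) = -70*(-191) = 13370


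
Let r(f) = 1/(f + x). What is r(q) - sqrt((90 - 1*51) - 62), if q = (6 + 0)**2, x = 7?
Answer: 1/43 - I*sqrt(23) ≈ 0.023256 - 4.7958*I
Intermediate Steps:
q = 36 (q = 6**2 = 36)
r(f) = 1/(7 + f) (r(f) = 1/(f + 7) = 1/(7 + f))
r(q) - sqrt((90 - 1*51) - 62) = 1/(7 + 36) - sqrt((90 - 1*51) - 62) = 1/43 - sqrt((90 - 51) - 62) = 1/43 - sqrt(39 - 62) = 1/43 - sqrt(-23) = 1/43 - I*sqrt(23)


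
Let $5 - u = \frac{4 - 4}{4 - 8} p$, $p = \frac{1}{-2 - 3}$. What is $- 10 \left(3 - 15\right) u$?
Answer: $600$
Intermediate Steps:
$p = - \frac{1}{5}$ ($p = \frac{1}{-5} = - \frac{1}{5} \approx -0.2$)
$u = 5$ ($u = 5 - \frac{4 - 4}{4 - 8} \left(- \frac{1}{5}\right) = 5 - \frac{0}{-4} \left(- \frac{1}{5}\right) = 5 - 0 \left(- \frac{1}{4}\right) \left(- \frac{1}{5}\right) = 5 - 0 \left(- \frac{1}{5}\right) = 5 - 0 = 5 + 0 = 5$)
$- 10 \left(3 - 15\right) u = - 10 \left(3 - 15\right) 5 = \left(-10\right) \left(-12\right) 5 = 120 \cdot 5 = 600$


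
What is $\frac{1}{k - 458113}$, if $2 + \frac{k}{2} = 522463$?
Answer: $\frac{1}{586809} \approx 1.7041 \cdot 10^{-6}$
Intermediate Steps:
$k = 1044922$ ($k = -4 + 2 \cdot 522463 = -4 + 1044926 = 1044922$)
$\frac{1}{k - 458113} = \frac{1}{1044922 - 458113} = \frac{1}{586809}$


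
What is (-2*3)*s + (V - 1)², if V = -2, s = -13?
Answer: 87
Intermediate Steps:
(-2*3)*s + (V - 1)² = -2*3*(-13) + (-2 - 1)² = -6*(-13) + (-3)² = 78 + 9 = 87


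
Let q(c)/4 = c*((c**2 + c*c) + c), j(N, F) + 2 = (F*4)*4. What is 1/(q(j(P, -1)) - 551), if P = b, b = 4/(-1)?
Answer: -1/45911 ≈ -2.1781e-5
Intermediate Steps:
b = -4 (b = 4*(-1) = -4)
P = -4
j(N, F) = -2 + 16*F (j(N, F) = -2 + (F*4)*4 = -2 + (4*F)*4 = -2 + 16*F)
q(c) = 4*c*(c + 2*c**2) (q(c) = 4*(c*((c**2 + c*c) + c)) = 4*(c*((c**2 + c**2) + c)) = 4*(c*(2*c**2 + c)) = 4*(c*(c + 2*c**2)) = 4*c*(c + 2*c**2))
1/(q(j(P, -1)) - 551) = 1/((-2 + 16*(-1))**2*(4 + 8*(-2 + 16*(-1))) - 551) = 1/((-2 - 16)**2*(4 + 8*(-2 - 16)) - 551) = 1/((-18)**2*(4 + 8*(-18)) - 551) = 1/(324*(4 - 144) - 551) = 1/(324*(-140) - 551) = 1/(-45360 - 551) = 1/(-45911) = -1/45911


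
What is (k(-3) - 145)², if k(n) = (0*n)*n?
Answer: 21025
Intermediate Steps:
k(n) = 0 (k(n) = 0*n = 0)
(k(-3) - 145)² = (0 - 145)² = (-145)² = 21025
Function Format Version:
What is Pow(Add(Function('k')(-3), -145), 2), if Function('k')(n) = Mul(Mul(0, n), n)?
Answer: 21025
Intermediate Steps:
Function('k')(n) = 0 (Function('k')(n) = Mul(0, n) = 0)
Pow(Add(Function('k')(-3), -145), 2) = Pow(Add(0, -145), 2) = Pow(-145, 2) = 21025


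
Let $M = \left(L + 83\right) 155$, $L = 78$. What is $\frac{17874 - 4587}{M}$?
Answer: $\frac{13287}{24955} \approx 0.53244$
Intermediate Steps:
$M = 24955$ ($M = \left(78 + 83\right) 155 = 161 \cdot 155 = 24955$)
$\frac{17874 - 4587}{M} = \frac{17874 - 4587}{24955} = 13287 \cdot \frac{1}{24955} = \frac{13287}{24955}$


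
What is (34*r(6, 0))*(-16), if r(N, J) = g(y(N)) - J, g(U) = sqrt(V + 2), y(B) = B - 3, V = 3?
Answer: -544*sqrt(5) ≈ -1216.4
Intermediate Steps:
y(B) = -3 + B
g(U) = sqrt(5) (g(U) = sqrt(3 + 2) = sqrt(5))
r(N, J) = sqrt(5) - J
(34*r(6, 0))*(-16) = (34*(sqrt(5) - 1*0))*(-16) = (34*(sqrt(5) + 0))*(-16) = (34*sqrt(5))*(-16) = -544*sqrt(5)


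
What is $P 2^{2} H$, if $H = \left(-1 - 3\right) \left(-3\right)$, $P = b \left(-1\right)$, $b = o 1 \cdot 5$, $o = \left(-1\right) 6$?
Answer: $1440$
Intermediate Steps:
$o = -6$
$b = -30$ ($b = \left(-6\right) 1 \cdot 5 = \left(-6\right) 5 = -30$)
$P = 30$ ($P = \left(-30\right) \left(-1\right) = 30$)
$H = 12$ ($H = \left(-4\right) \left(-3\right) = 12$)
$P 2^{2} H = 30 \cdot 2^{2} \cdot 12 = 30 \cdot 4 \cdot 12 = 120 \cdot 12 = 1440$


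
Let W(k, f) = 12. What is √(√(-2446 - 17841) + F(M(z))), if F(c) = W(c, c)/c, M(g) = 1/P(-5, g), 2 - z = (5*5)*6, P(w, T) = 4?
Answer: √(48 + I*√20287) ≈ 9.9575 + 7.152*I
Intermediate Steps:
z = -148 (z = 2 - 5*5*6 = 2 - 25*6 = 2 - 1*150 = 2 - 150 = -148)
M(g) = ¼ (M(g) = 1/4 = ¼)
F(c) = 12/c
√(√(-2446 - 17841) + F(M(z))) = √(√(-2446 - 17841) + 12/(¼)) = √(√(-20287) + 12*4) = √(I*√20287 + 48) = √(48 + I*√20287)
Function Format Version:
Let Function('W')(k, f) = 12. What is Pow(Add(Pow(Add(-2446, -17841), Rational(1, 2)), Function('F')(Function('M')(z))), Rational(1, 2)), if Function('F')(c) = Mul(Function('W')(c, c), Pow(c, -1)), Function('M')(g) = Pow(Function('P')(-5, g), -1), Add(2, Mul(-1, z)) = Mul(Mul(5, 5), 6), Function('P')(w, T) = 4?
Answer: Pow(Add(48, Mul(I, Pow(20287, Rational(1, 2)))), Rational(1, 2)) ≈ Add(9.9575, Mul(7.1520, I))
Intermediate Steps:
z = -148 (z = Add(2, Mul(-1, Mul(Mul(5, 5), 6))) = Add(2, Mul(-1, Mul(25, 6))) = Add(2, Mul(-1, 150)) = Add(2, -150) = -148)
Function('M')(g) = Rational(1, 4) (Function('M')(g) = Pow(4, -1) = Rational(1, 4))
Function('F')(c) = Mul(12, Pow(c, -1))
Pow(Add(Pow(Add(-2446, -17841), Rational(1, 2)), Function('F')(Function('M')(z))), Rational(1, 2)) = Pow(Add(Pow(Add(-2446, -17841), Rational(1, 2)), Mul(12, Pow(Rational(1, 4), -1))), Rational(1, 2)) = Pow(Add(Pow(-20287, Rational(1, 2)), Mul(12, 4)), Rational(1, 2)) = Pow(Add(Mul(I, Pow(20287, Rational(1, 2))), 48), Rational(1, 2)) = Pow(Add(48, Mul(I, Pow(20287, Rational(1, 2)))), Rational(1, 2))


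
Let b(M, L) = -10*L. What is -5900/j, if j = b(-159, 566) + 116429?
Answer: -5900/110769 ≈ -0.053264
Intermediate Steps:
j = 110769 (j = -10*566 + 116429 = -5660 + 116429 = 110769)
-5900/j = -5900/110769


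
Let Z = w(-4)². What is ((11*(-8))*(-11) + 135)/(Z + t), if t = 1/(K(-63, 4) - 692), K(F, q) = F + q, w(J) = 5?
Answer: 828353/18774 ≈ 44.122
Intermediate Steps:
Z = 25 (Z = 5² = 25)
t = -1/751 (t = 1/((-63 + 4) - 692) = 1/(-59 - 692) = 1/(-751) = -1/751 ≈ -0.0013316)
((11*(-8))*(-11) + 135)/(Z + t) = ((11*(-8))*(-11) + 135)/(25 - 1/751) = (-88*(-11) + 135)/(18774/751) = (968 + 135)*(751/18774) = 1103*(751/18774) = 828353/18774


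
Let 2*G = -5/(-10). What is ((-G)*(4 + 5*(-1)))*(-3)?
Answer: -¾ ≈ -0.75000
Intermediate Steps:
G = ¼ (G = (-5/(-10))/2 = (-5*(-⅒))/2 = (½)*(½) = ¼ ≈ 0.25000)
((-G)*(4 + 5*(-1)))*(-3) = ((-1*¼)*(4 + 5*(-1)))*(-3) = -(4 - 5)/4*(-3) = -¼*(-1)*(-3) = (¼)*(-3) = -¾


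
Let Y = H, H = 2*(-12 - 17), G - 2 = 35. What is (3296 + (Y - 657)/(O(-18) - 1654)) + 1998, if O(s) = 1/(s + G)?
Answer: 33275507/6285 ≈ 5294.4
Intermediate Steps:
G = 37 (G = 2 + 35 = 37)
O(s) = 1/(37 + s) (O(s) = 1/(s + 37) = 1/(37 + s))
H = -58 (H = 2*(-29) = -58)
Y = -58
(3296 + (Y - 657)/(O(-18) - 1654)) + 1998 = (3296 + (-58 - 657)/(1/(37 - 18) - 1654)) + 1998 = (3296 - 715/(1/19 - 1654)) + 1998 = (3296 - 715/(-31425/19)) + 1998 = (3296 - 715*(-19/31425)) + 1998 = (3296 + 2717/6285) + 1998 = 20718077/6285 + 1998 = 33275507/6285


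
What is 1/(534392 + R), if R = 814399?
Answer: 1/1348791 ≈ 7.4140e-7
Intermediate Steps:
1/(534392 + R) = 1/(534392 + 814399) = 1/1348791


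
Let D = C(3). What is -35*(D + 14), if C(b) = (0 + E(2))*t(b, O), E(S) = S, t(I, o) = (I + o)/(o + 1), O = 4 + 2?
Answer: -580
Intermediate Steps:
O = 6
t(I, o) = (I + o)/(1 + o)
C(b) = 12/7 + 2*b/7 (C(b) = (0 + 2)*((b + 6)/(1 + 6)) = 2*((6 + b)/7) = 2*(6/7 + b/7) = 12/7 + 2*b/7)
D = 18/7 (D = 12/7 + (2/7)*3 = 12/7 + 6/7 = 18/7 ≈ 2.5714)
-35*(D + 14) = -35*(18/7 + 14) = -35*116/7 = -580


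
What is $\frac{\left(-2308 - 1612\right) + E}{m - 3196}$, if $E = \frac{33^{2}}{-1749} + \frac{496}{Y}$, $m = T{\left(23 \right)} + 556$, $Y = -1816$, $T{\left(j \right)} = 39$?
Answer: $\frac{924947}{613581} \approx 1.5075$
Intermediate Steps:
$m = 595$ ($m = 39 + 556 = 595$)
$E = - \frac{10777}{12031}$ ($E = \frac{33^{2}}{-1749} + \frac{496}{-1816} = 1089 \left(- \frac{1}{1749}\right) + 496 \left(- \frac{1}{1816}\right) = - \frac{33}{53} - \frac{62}{227} = - \frac{10777}{12031} \approx -0.89577$)
$\frac{\left(-2308 - 1612\right) + E}{m - 3196} = \frac{\left(-2308 - 1612\right) - \frac{10777}{12031}}{595 - 3196} = \frac{-3920 - \frac{10777}{12031}}{-2601} = \left(- \frac{47172297}{12031}\right) \left(- \frac{1}{2601}\right) = \frac{924947}{613581}$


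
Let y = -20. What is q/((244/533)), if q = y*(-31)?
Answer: 82615/61 ≈ 1354.3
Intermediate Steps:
q = 620 (q = -20*(-31) = 620)
q/((244/533)) = 620/((244/533)) = 620/((244*(1/533))) = 620/(244/533) = 620*(533/244) = 82615/61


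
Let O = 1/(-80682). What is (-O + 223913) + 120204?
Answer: 27764047795/80682 ≈ 3.4412e+5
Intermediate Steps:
O = -1/80682 ≈ -1.2394e-5
(-O + 223913) + 120204 = (-1*(-1/80682) + 223913) + 120204 = (1/80682 + 223913) + 120204 = 18065748667/80682 + 120204 = 27764047795/80682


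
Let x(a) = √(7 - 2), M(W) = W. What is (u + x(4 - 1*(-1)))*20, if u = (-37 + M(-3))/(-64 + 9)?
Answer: 160/11 + 20*√5 ≈ 59.267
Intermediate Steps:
u = 8/11 (u = (-37 - 3)/(-64 + 9) = -40/(-55) = -40*(-1/55) = 8/11 ≈ 0.72727)
x(a) = √5
(u + x(4 - 1*(-1)))*20 = (8/11 + √5)*20 = 160/11 + 20*√5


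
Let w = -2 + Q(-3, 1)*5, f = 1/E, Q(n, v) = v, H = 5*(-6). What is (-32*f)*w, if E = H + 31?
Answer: -96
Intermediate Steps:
H = -30
E = 1 (E = -30 + 31 = 1)
f = 1 (f = 1/1 = 1)
w = 3 (w = -2 + 1*5 = -2 + 5 = 3)
(-32*f)*w = -32*1*3 = -32*3 = -96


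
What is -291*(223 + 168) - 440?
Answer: -114221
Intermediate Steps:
-291*(223 + 168) - 440 = -291*391 - 440 = -113781 - 440 = -114221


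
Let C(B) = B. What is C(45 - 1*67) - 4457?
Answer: -4479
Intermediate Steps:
C(45 - 1*67) - 4457 = (45 - 1*67) - 4457 = (45 - 67) - 4457 = -22 - 4457 = -4479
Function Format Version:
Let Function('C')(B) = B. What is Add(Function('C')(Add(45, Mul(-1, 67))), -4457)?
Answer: -4479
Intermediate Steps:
Add(Function('C')(Add(45, Mul(-1, 67))), -4457) = Add(Add(45, Mul(-1, 67)), -4457) = Add(Add(45, -67), -4457) = Add(-22, -4457) = -4479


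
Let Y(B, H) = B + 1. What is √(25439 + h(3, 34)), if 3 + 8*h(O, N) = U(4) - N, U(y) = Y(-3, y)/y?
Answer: √406949/4 ≈ 159.48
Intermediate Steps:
Y(B, H) = 1 + B
U(y) = -2/y (U(y) = (1 - 3)/y = -2/y)
h(O, N) = -7/16 - N/8 (h(O, N) = -3/8 + (-2/4 - N)/8 = -3/8 + (-2*¼ - N)/8 = -3/8 + (-½ - N)/8 = -3/8 + (-1/16 - N/8) = -7/16 - N/8)
√(25439 + h(3, 34)) = √(25439 + (-7/16 - ⅛*34)) = √(25439 + (-7/16 - 17/4)) = √(25439 - 75/16) = √(406949/16) = √406949/4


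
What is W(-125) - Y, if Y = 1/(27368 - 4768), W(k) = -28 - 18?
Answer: -1039601/22600 ≈ -46.000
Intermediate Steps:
W(k) = -46
Y = 1/22600 ≈ 4.4248e-5
W(-125) - Y = -46 - 1*1/22600 = -46 - 1/22600 = -1039601/22600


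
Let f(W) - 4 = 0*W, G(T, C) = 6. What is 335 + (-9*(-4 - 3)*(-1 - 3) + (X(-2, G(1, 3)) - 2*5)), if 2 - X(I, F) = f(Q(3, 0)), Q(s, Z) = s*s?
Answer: 71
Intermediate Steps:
Q(s, Z) = s**2
f(W) = 4 (f(W) = 4 + 0*W = 4 + 0 = 4)
X(I, F) = -2 (X(I, F) = 2 - 1*4 = 2 - 4 = -2)
335 + (-9*(-4 - 3)*(-1 - 3) + (X(-2, G(1, 3)) - 2*5)) = 335 + (-9*(-4 - 3)*(-1 - 3) + (-2 - 2*5)) = 335 + (-(-63)*(-4) + (-2 - 10)) = 335 + (-9*28 - 12) = 335 + (-252 - 12) = 335 - 264 = 71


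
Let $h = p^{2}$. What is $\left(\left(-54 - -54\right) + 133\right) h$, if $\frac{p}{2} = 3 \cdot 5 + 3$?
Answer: $172368$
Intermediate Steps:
$p = 36$ ($p = 2 \left(3 \cdot 5 + 3\right) = 2 \left(15 + 3\right) = 2 \cdot 18 = 36$)
$h = 1296$ ($h = 36^{2} = 1296$)
$\left(\left(-54 - -54\right) + 133\right) h = \left(\left(-54 - -54\right) + 133\right) 1296 = \left(\left(-54 + 54\right) + 133\right) 1296 = \left(0 + 133\right) 1296 = 133 \cdot 1296 = 172368$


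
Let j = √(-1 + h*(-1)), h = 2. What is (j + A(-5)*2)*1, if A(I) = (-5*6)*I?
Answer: 300 + I*√3 ≈ 300.0 + 1.732*I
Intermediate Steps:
A(I) = -30*I
j = I*√3 (j = √(-1 + 2*(-1)) = √(-1 - 2) = √(-3) = I*√3 ≈ 1.732*I)
(j + A(-5)*2)*1 = (I*√3 - 30*(-5)*2)*1 = (I*√3 + 150*2)*1 = (I*√3 + 300)*1 = (300 + I*√3)*1 = 300 + I*√3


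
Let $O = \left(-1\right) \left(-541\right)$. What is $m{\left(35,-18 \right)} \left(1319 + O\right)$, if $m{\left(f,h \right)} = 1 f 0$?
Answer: $0$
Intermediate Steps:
$O = 541$
$m{\left(f,h \right)} = 0$ ($m{\left(f,h \right)} = f 0 = 0$)
$m{\left(35,-18 \right)} \left(1319 + O\right) = 0 \left(1319 + 541\right) = 0 \cdot 1860 = 0$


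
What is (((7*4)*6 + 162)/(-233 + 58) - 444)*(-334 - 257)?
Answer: 9223146/35 ≈ 2.6352e+5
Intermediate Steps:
(((7*4)*6 + 162)/(-233 + 58) - 444)*(-334 - 257) = ((28*6 + 162)/(-175) - 444)*(-591) = ((168 + 162)*(-1/175) - 444)*(-591) = (330*(-1/175) - 444)*(-591) = (-66/35 - 444)*(-591) = -15606/35*(-591) = 9223146/35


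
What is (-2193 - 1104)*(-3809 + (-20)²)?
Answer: 11239473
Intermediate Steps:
(-2193 - 1104)*(-3809 + (-20)²) = -3297*(-3809 + 400) = -3297*(-3409) = 11239473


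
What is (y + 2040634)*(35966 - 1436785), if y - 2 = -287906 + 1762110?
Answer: -4923654653960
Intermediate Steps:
y = 1474206 (y = 2 + (-287906 + 1762110) = 2 + 1474204 = 1474206)
(y + 2040634)*(35966 - 1436785) = (1474206 + 2040634)*(35966 - 1436785) = 3514840*(-1400819) = -4923654653960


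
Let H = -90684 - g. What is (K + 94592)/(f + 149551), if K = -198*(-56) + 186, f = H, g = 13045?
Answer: 52933/22911 ≈ 2.3104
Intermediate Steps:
H = -103729 (H = -90684 - 1*13045 = -90684 - 13045 = -103729)
f = -103729
K = 11274 (K = 11088 + 186 = 11274)
(K + 94592)/(f + 149551) = (11274 + 94592)/(-103729 + 149551) = 105866/45822 = 105866*(1/45822) = 52933/22911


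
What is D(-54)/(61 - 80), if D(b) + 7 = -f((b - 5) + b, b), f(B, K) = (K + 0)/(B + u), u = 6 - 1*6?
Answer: 845/2147 ≈ 0.39357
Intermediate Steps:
u = 0 (u = 6 - 6 = 0)
f(B, K) = K/B (f(B, K) = (K + 0)/(B + 0) = K/B)
D(b) = -7 - b/(-5 + 2*b) (D(b) = -7 - b/((b - 5) + b) = -7 - b/((-5 + b) + b) = -7 - b/(-5 + 2*b))
D(-54)/(61 - 80) = (5*(7 - 3*(-54))/(-5 + 2*(-54)))/(61 - 80) = (5*(7 + 162)/(-5 - 108))/(-19) = -5*169/(19*(-113)) = -5*(-1)*169/(19*113) = -1/19*(-845/113) = 845/2147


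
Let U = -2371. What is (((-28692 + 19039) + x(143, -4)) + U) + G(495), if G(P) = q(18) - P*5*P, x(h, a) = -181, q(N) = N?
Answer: -1237312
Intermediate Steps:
G(P) = 18 - 5*P² (G(P) = 18 - P*5*P = 18 - 5*P*P = 18 - 5*P²)
(((-28692 + 19039) + x(143, -4)) + U) + G(495) = (((-28692 + 19039) - 181) - 2371) + (18 - 5*495²) = ((-9653 - 181) - 2371) + (18 - 5*245025) = (-9834 - 2371) + (18 - 1225125) = -12205 - 1225107 = -1237312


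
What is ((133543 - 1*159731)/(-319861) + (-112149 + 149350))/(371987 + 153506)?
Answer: 11899175249/168084716473 ≈ 0.070793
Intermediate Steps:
((133543 - 1*159731)/(-319861) + (-112149 + 149350))/(371987 + 153506) = ((133543 - 159731)*(-1/319861) + 37201)/525493 = (-26188*(-1/319861) + 37201)*(1/525493) = (26188/319861 + 37201)*(1/525493) = (11899175249/319861)*(1/525493) = 11899175249/168084716473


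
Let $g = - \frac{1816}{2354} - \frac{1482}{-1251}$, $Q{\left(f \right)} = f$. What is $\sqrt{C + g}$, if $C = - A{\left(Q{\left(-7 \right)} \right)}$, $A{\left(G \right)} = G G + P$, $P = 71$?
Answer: $\frac{i \sqrt{28807679890902}}{490809} \approx 10.936 i$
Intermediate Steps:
$A{\left(G \right)} = 71 + G^{2}$ ($A{\left(G \right)} = G G + 71 = G^{2} + 71 = 71 + G^{2}$)
$C = -120$ ($C = - (71 + \left(-7\right)^{2}) = - (71 + 49) = \left(-1\right) 120 = -120$)
$g = \frac{202802}{490809}$ ($g = \left(-1816\right) \frac{1}{2354} - - \frac{494}{417} = - \frac{908}{1177} + \frac{494}{417} = \frac{202802}{490809} \approx 0.4132$)
$\sqrt{C + g} = \sqrt{-120 + \frac{202802}{490809}} = \sqrt{- \frac{58694278}{490809}} = \frac{i \sqrt{28807679890902}}{490809}$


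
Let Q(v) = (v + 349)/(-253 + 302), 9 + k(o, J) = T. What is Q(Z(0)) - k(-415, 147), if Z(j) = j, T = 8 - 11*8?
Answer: 4710/49 ≈ 96.122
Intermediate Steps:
T = -80 (T = 8 - 88 = -80)
k(o, J) = -89 (k(o, J) = -9 - 80 = -89)
Q(v) = 349/49 + v/49 (Q(v) = (349 + v)/49 = (349 + v)*(1/49) = 349/49 + v/49)
Q(Z(0)) - k(-415, 147) = (349/49 + (1/49)*0) - 1*(-89) = (349/49 + 0) + 89 = 349/49 + 89 = 4710/49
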